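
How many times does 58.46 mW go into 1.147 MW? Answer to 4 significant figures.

(1.147 × 10^6) / (58.46 × 10^-3) = 0.01962 × 10^9

19620000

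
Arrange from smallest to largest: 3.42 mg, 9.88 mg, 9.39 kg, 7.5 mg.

3.42 mg = 0.00342 g
9.88 mg = 0.00988 g
9.39 kg = 9390 g
7.5 mg = 0.0075 g

3.42 mg < 7.5 mg < 9.88 mg < 9.39 kg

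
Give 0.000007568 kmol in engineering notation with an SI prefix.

7.568 mmol

= 7.568 × 10^-3 mol; 10^-3 is milli.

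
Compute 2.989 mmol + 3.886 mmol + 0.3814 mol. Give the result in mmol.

In mmol:
  2.989 mmol → 2.989
  3.886 mmol → 3.886
  0.3814 mol = 0.3814 × 10³ mmol = 381.4
Sum: 2.989 + 3.886 + 381.4 = 388.275

388.275 mmol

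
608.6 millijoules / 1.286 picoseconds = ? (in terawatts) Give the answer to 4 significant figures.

(608.6 × 10⁻³) / (1.286 × 10⁻¹²) = 473.25 × 10⁹ W

0.4733 terawatts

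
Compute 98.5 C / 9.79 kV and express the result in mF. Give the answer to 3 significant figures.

10.1 mF

(98.5) / (9.79 × 10^3) = 10.061 × 10^-3 F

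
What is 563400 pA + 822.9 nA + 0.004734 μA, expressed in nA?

In nA:
  563400 pA = 563400 × 10^-3 nA = 563.4
  822.9 nA → 822.9
  0.004734 μA = 0.004734 × 10^3 nA = 4.734
Sum: 563.4 + 822.9 + 4.734 = 1391.034

1391.034 nA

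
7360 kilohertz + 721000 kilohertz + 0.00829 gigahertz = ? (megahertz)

In megahertz:
  7360 kilohertz = 7360e-3 megahertz = 7.36
  721000 kilohertz = 721000e-3 megahertz = 721
  0.00829 gigahertz = 0.00829e3 megahertz = 8.29
Sum: 7.36 + 721 + 8.29 = 736.65

736.65 megahertz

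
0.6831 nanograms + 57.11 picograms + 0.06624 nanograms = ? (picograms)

In picograms:
  0.6831 nanograms = 0.6831e3 picograms = 683.1
  57.11 picograms → 57.11
  0.06624 nanograms = 0.06624e3 picograms = 66.24
Sum: 683.1 + 57.11 + 66.24 = 806.45

806.45 picograms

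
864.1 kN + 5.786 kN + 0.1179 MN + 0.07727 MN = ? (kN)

1065.056 kN

In kN:
  864.1 kN → 864.1
  5.786 kN → 5.786
  0.1179 MN = 0.1179 × 10^3 kN = 117.9
  0.07727 MN = 0.07727 × 10^3 kN = 77.27
Sum: 864.1 + 5.786 + 117.9 + 77.27 = 1065.056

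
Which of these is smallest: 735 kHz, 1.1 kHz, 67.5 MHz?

1.1 kHz

735 kHz = 735000 Hz
1.1 kHz = 1100 Hz
67.5 MHz = 67500000 Hz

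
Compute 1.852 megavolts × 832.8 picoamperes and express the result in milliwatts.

1.852 × 10^6 × 832.8 × 10^-12 = 1542.3456 × 10^-6 W

1.5423456 milliwatts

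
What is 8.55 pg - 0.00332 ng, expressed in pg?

5.23 pg

In pg:
  8.55 pg → 8.55
  0.00332 ng = 0.00332 × 10^3 pg = 3.32
Difference: 8.55 - 3.32 = 5.23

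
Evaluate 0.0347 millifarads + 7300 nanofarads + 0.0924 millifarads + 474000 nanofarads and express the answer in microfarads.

In microfarads:
  0.0347 millifarads = 0.0347 × 10^3 microfarads = 34.7
  7300 nanofarads = 7300 × 10^-3 microfarads = 7.3
  0.0924 millifarads = 0.0924 × 10^3 microfarads = 92.4
  474000 nanofarads = 474000 × 10^-3 microfarads = 474
Sum: 34.7 + 7.3 + 92.4 + 474 = 608.4

608.4 microfarads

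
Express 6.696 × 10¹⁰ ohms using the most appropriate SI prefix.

66.96 gigaohms

= 66.96 × 10⁹ ohms; 10⁹ is giga.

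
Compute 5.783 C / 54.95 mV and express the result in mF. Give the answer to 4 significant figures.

105200 mF

(5.783) / (54.95e-3) = 0.105241e3 F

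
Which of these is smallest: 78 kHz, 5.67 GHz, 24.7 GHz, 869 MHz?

78 kHz

78 kHz = 78000 Hz
5.67 GHz = 5670000000 Hz
24.7 GHz = 24700000000 Hz
869 MHz = 869000000 Hz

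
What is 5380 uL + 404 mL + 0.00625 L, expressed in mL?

In mL:
  5380 uL = 5380e-3 mL = 5.38
  404 mL → 404
  0.00625 L = 0.00625e3 mL = 6.25
Sum: 5.38 + 404 + 6.25 = 415.63

415.63 mL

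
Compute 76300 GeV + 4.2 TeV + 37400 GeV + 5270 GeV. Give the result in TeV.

In TeV:
  76300 GeV = 76300 × 10⁻³ TeV = 76.3
  4.2 TeV → 4.2
  37400 GeV = 37400 × 10⁻³ TeV = 37.4
  5270 GeV = 5270 × 10⁻³ TeV = 5.27
Sum: 76.3 + 4.2 + 37.4 + 5.27 = 123.17

123.17 TeV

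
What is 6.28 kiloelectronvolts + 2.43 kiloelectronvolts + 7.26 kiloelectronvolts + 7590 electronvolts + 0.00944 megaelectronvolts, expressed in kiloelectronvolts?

33 kiloelectronvolts

In kiloelectronvolts:
  6.28 kiloelectronvolts → 6.28
  2.43 kiloelectronvolts → 2.43
  7.26 kiloelectronvolts → 7.26
  7590 electronvolts = 7590e-3 kiloelectronvolts = 7.59
  0.00944 megaelectronvolts = 0.00944e3 kiloelectronvolts = 9.44
Sum: 6.28 + 2.43 + 7.26 + 7.59 + 9.44 = 33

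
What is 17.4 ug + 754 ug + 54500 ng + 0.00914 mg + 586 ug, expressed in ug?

In ug:
  17.4 ug → 17.4
  754 ug → 754
  54500 ng = 54500e-3 ug = 54.5
  0.00914 mg = 0.00914e3 ug = 9.14
  586 ug → 586
Sum: 17.4 + 754 + 54.5 + 9.14 + 586 = 1421.04

1421.04 ug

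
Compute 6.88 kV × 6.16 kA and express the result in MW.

42.3808 MW

6.88 × 10³ × 6.16 × 10³ = 42.3808 × 10⁶ W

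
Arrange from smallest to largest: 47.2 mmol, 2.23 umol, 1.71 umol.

1.71 umol < 2.23 umol < 47.2 mmol

47.2 mmol = 0.0472 mol
2.23 umol = 0.00000223 mol
1.71 umol = 0.00000171 mol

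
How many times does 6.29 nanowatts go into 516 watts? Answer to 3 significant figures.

82000000000

(516) / (6.29 × 10⁻⁹) = 82.03 × 10⁹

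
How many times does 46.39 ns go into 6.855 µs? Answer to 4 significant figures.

147.8

(6.855 × 10^-6) / (46.39 × 10^-9) = 0.14777 × 10^3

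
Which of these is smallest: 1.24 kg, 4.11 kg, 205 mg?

205 mg

1.24 kg = 1240 g
4.11 kg = 4110 g
205 mg = 0.205 g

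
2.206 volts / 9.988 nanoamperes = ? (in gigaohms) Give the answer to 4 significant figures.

0.2209 gigaohms

(2.206) / (9.988 × 10⁻⁹) = 0.220865 × 10⁹ Ω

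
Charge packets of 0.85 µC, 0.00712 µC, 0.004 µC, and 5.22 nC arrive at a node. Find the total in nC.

In nC:
  0.85 µC = 0.85 × 10^3 nC = 850
  0.00712 µC = 0.00712 × 10^3 nC = 7.12
  0.004 µC = 0.004 × 10^3 nC = 4
  5.22 nC → 5.22
Sum: 850 + 7.12 + 4 + 5.22 = 866.34

866.34 nC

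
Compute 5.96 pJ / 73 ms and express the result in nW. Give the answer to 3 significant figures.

0.0816 nW

(5.96 × 10⁻¹²) / (73 × 10⁻³) = 0.081644 × 10⁻⁹ W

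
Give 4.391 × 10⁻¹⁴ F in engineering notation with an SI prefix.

43.91 fF

= 43.91 × 10⁻¹⁵ F; 10⁻¹⁵ is femto.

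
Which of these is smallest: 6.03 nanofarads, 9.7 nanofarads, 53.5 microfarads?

6.03 nanofarads

6.03 nanofarads = 0.00000000603 farads
9.7 nanofarads = 0.0000000097 farads
53.5 microfarads = 0.0000535 farads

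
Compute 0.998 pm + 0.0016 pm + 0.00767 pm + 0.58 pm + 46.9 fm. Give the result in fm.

1634.17 fm

In fm:
  0.998 pm = 0.998e3 fm = 998
  0.0016 pm = 0.0016e3 fm = 1.6
  0.00767 pm = 0.00767e3 fm = 7.67
  0.58 pm = 0.58e3 fm = 580
  46.9 fm → 46.9
Sum: 998 + 1.6 + 7.67 + 580 + 46.9 = 1634.17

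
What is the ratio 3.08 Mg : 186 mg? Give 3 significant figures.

16600000

(3.08 × 10⁶) / (186 × 10⁻³) = 0.01656 × 10⁹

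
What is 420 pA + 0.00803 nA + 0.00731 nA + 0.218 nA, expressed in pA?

In pA:
  420 pA → 420
  0.00803 nA = 0.00803 × 10³ pA = 8.03
  0.00731 nA = 0.00731 × 10³ pA = 7.31
  0.218 nA = 0.218 × 10³ pA = 218
Sum: 420 + 8.03 + 7.31 + 218 = 653.34

653.34 pA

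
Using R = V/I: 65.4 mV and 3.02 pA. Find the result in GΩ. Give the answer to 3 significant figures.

21.7 GΩ

(65.4e-3) / (3.02e-12) = 21.656e9 Ω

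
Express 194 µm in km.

micro = 1e-6, kilo = 1e3; factor is 1e-9.
194 × 1e-9 = 0.000000194

0.000000194 km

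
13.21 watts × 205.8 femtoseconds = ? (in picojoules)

13.21 × 205.8e-15 = 2718.618e-15 J

2.718618 picojoules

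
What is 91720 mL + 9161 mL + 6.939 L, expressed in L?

107.82 L

In L:
  91720 mL = 91720e-3 L = 91.72
  9161 mL = 9161e-3 L = 9.161
  6.939 L → 6.939
Sum: 91.72 + 9.161 + 6.939 = 107.82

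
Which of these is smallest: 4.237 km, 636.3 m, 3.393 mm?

3.393 mm

4.237 km = 4237 m
636.3 m = 636.3 m
3.393 mm = 0.003393 m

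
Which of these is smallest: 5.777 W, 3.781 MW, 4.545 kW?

5.777 W

5.777 W = 5.777 W
3.781 MW = 3781000 W
4.545 kW = 4545 W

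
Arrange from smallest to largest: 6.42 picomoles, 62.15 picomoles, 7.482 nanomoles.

6.42 picomoles = 0.00000000000642 moles
62.15 picomoles = 0.00000000006215 moles
7.482 nanomoles = 0.000000007482 moles

6.42 picomoles < 62.15 picomoles < 7.482 nanomoles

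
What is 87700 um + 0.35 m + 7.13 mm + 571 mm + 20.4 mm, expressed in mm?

1036.23 mm

In mm:
  87700 um = 87700 × 10^-3 mm = 87.7
  0.35 m = 0.35 × 10^3 mm = 350
  7.13 mm → 7.13
  571 mm → 571
  20.4 mm → 20.4
Sum: 87.7 + 350 + 7.13 + 571 + 20.4 = 1036.23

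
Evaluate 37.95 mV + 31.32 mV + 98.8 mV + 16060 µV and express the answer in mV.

In mV:
  37.95 mV → 37.95
  31.32 mV → 31.32
  98.8 mV → 98.8
  16060 µV = 16060 × 10⁻³ mV = 16.06
Sum: 37.95 + 31.32 + 98.8 + 16.06 = 184.13

184.13 mV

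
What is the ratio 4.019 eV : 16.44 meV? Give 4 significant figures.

244.5

(4.019) / (16.44 × 10⁻³) = 0.24446 × 10³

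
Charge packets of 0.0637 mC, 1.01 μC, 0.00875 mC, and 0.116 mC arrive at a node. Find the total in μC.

In μC:
  0.0637 mC = 0.0637 × 10^3 μC = 63.7
  1.01 μC → 1.01
  0.00875 mC = 0.00875 × 10^3 μC = 8.75
  0.116 mC = 0.116 × 10^3 μC = 116
Sum: 63.7 + 1.01 + 8.75 + 116 = 189.46

189.46 μC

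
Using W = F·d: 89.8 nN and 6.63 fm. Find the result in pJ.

89.8 × 10⁻⁹ × 6.63 × 10⁻¹⁵ = 595.374 × 10⁻²⁴ J

0.000000000595374 pJ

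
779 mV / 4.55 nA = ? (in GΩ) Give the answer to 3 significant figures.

(779 × 10⁻³) / (4.55 × 10⁻⁹) = 171.21 × 10⁶ Ω

0.171 GΩ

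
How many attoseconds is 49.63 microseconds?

49630000000000 attoseconds

micro = 10^-6, atto = 10^-18; factor is 10^12.
49.63 × 10^12 = 49630000000000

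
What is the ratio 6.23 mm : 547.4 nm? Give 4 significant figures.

(6.23 × 10^-3) / (547.4 × 10^-9) = 0.011381 × 10^6

11380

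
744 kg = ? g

744000 g

kilo = 1e3, (no prefix) = 1e0; factor is 1e3.
744 × 1e3 = 744000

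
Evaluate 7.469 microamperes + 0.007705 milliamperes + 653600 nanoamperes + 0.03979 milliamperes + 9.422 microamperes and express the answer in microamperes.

717.986 microamperes

In microamperes:
  7.469 microamperes → 7.469
  0.007705 milliamperes = 0.007705 × 10³ microamperes = 7.705
  653600 nanoamperes = 653600 × 10⁻³ microamperes = 653.6
  0.03979 milliamperes = 0.03979 × 10³ microamperes = 39.79
  9.422 microamperes → 9.422
Sum: 7.469 + 7.705 + 653.6 + 39.79 + 9.422 = 717.986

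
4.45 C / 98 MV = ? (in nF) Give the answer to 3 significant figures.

45.4 nF

(4.45) / (98 × 10⁶) = 0.045408 × 10⁻⁶ F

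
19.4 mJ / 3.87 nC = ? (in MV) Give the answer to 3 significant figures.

(19.4 × 10^-3) / (3.87 × 10^-9) = 5.0129 × 10^6 V

5.01 MV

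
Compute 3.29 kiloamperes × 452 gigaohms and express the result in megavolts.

3.29 × 10³ × 452 × 10⁹ = 1487.08 × 10¹² V

1487080000 megavolts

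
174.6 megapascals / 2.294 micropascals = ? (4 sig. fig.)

76110000000000

(174.6e6) / (2.294e-6) = 76.112e12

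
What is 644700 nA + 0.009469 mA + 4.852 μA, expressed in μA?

In μA:
  644700 nA = 644700 × 10^-3 μA = 644.7
  0.009469 mA = 0.009469 × 10^3 μA = 9.469
  4.852 μA → 4.852
Sum: 644.7 + 9.469 + 4.852 = 659.021

659.021 μA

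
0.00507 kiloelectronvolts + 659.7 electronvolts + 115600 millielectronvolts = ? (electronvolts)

780.37 electronvolts

In electronvolts:
  0.00507 kiloelectronvolts = 0.00507 × 10³ electronvolts = 5.07
  659.7 electronvolts → 659.7
  115600 millielectronvolts = 115600 × 10⁻³ electronvolts = 115.6
Sum: 5.07 + 659.7 + 115.6 = 780.37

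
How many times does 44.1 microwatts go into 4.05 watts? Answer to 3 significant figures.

(4.05) / (44.1 × 10^-6) = 0.09184 × 10^6

91800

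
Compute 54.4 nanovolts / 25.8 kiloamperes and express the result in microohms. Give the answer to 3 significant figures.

0.00000211 microohms

(54.4 × 10^-9) / (25.8 × 10^3) = 2.1085 × 10^-12 Ω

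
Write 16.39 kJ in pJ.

kilo = 10^3, pico = 10^-12; factor is 10^15.
16.39 × 10^15 = 16390000000000000

16390000000000000 pJ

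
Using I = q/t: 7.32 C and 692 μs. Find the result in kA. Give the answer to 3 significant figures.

10.6 kA

(7.32) / (692 × 10^-6) = 0.010578 × 10^6 A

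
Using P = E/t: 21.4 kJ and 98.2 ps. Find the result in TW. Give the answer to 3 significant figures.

218 TW

(21.4 × 10^3) / (98.2 × 10^-12) = 0.21792 × 10^15 W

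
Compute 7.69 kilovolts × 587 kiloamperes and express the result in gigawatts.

7.69 × 10³ × 587 × 10³ = 4514.03 × 10⁶ W

4.51403 gigawatts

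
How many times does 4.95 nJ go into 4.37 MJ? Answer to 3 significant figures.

883000000000000

(4.37e6) / (4.95e-9) = 0.8828e15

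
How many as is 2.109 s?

(no prefix) = 1e0, atto = 1e-18; factor is 1e18.
2.109 × 1e18 = 2109000000000000000

2109000000000000000 as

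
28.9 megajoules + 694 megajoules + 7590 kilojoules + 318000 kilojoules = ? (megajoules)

1048.49 megajoules

In megajoules:
  28.9 megajoules → 28.9
  694 megajoules → 694
  7590 kilojoules = 7590e-3 megajoules = 7.59
  318000 kilojoules = 318000e-3 megajoules = 318
Sum: 28.9 + 694 + 7.59 + 318 = 1048.49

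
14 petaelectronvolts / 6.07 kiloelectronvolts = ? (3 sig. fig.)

(14 × 10¹⁵) / (6.07 × 10³) = 2.306 × 10¹²

2310000000000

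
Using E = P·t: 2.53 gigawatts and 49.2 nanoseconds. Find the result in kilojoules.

0.124476 kilojoules

2.53e9 × 49.2e-9 = 124.476 J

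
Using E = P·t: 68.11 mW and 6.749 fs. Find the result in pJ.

0.00045967439 pJ

68.11 × 10^-3 × 6.749 × 10^-15 = 459.67439 × 10^-18 J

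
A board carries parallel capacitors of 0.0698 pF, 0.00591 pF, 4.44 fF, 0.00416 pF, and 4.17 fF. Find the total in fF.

88.48 fF

In fF:
  0.0698 pF = 0.0698 × 10^3 fF = 69.8
  0.00591 pF = 0.00591 × 10^3 fF = 5.91
  4.44 fF → 4.44
  0.00416 pF = 0.00416 × 10^3 fF = 4.16
  4.17 fF → 4.17
Sum: 69.8 + 5.91 + 4.44 + 4.16 + 4.17 = 88.48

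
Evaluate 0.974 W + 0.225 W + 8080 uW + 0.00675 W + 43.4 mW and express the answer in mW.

In mW:
  0.974 W = 0.974 × 10^3 mW = 974
  0.225 W = 0.225 × 10^3 mW = 225
  8080 uW = 8080 × 10^-3 mW = 8.08
  0.00675 W = 0.00675 × 10^3 mW = 6.75
  43.4 mW → 43.4
Sum: 974 + 225 + 8.08 + 6.75 + 43.4 = 1257.23

1257.23 mW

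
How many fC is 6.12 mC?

6120000000000 fC

milli = 1e-3, femto = 1e-15; factor is 1e12.
6.12 × 1e12 = 6120000000000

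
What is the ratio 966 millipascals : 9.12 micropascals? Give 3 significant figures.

(966 × 10⁻³) / (9.12 × 10⁻⁶) = 105.9 × 10³

106000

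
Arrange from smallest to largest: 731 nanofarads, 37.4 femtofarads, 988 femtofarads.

37.4 femtofarads < 988 femtofarads < 731 nanofarads

731 nanofarads = 0.000000731 farads
37.4 femtofarads = 0.0000000000000374 farads
988 femtofarads = 0.000000000000988 farads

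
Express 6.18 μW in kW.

micro = 1e-6, kilo = 1e3; factor is 1e-9.
6.18 × 1e-9 = 0.00000000618

0.00000000618 kW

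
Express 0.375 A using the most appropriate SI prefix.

= 375 × 10⁻³ A; 10⁻³ is milli.

375 mA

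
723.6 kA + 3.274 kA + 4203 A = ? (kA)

731.077 kA

In kA:
  723.6 kA → 723.6
  3.274 kA → 3.274
  4203 A = 4203 × 10^-3 kA = 4.203
Sum: 723.6 + 3.274 + 4.203 = 731.077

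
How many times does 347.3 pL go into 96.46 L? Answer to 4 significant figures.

277700000000

(96.46) / (347.3 × 10^-12) = 0.27774 × 10^12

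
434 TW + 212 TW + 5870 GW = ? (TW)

651.87 TW

In TW:
  434 TW → 434
  212 TW → 212
  5870 GW = 5870e-3 TW = 5.87
Sum: 434 + 212 + 5.87 = 651.87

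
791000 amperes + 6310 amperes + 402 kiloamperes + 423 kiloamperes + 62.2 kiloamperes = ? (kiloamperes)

In kiloamperes:
  791000 amperes = 791000e-3 kiloamperes = 791
  6310 amperes = 6310e-3 kiloamperes = 6.31
  402 kiloamperes → 402
  423 kiloamperes → 423
  62.2 kiloamperes → 62.2
Sum: 791 + 6.31 + 402 + 423 + 62.2 = 1684.51

1684.51 kiloamperes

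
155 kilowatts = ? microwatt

kilo = 1e3, micro = 1e-6; factor is 1e9.
155 × 1e9 = 155000000000

155000000000 microwatts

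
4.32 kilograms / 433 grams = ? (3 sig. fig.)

9.98

(4.32e3) / (433) = 0.009977e3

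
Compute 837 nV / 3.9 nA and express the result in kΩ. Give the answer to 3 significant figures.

(837 × 10⁻⁹) / (3.9 × 10⁻⁹) = 214.62 Ω

0.215 kΩ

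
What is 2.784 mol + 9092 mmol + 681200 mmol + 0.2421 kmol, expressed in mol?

In mol:
  2.784 mol → 2.784
  9092 mmol = 9092 × 10⁻³ mol = 9.092
  681200 mmol = 681200 × 10⁻³ mol = 681.2
  0.2421 kmol = 0.2421 × 10³ mol = 242.1
Sum: 2.784 + 9.092 + 681.2 + 242.1 = 935.176

935.176 mol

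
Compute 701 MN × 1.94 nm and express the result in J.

1.35994 J

701 × 10^6 × 1.94 × 10^-9 = 1359.94 × 10^-3 J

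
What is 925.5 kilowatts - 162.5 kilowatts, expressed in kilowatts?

763 kilowatts

In kilowatts:
  925.5 kilowatts → 925.5
  162.5 kilowatts → 162.5
Difference: 925.5 - 162.5 = 763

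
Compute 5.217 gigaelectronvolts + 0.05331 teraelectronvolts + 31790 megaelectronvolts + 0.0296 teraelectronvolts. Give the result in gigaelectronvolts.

In gigaelectronvolts:
  5.217 gigaelectronvolts → 5.217
  0.05331 teraelectronvolts = 0.05331 × 10^3 gigaelectronvolts = 53.31
  31790 megaelectronvolts = 31790 × 10^-3 gigaelectronvolts = 31.79
  0.0296 teraelectronvolts = 0.0296 × 10^3 gigaelectronvolts = 29.6
Sum: 5.217 + 53.31 + 31.79 + 29.6 = 119.917

119.917 gigaelectronvolts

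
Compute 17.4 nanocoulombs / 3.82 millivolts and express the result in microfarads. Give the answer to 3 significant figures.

4.55 microfarads

(17.4e-9) / (3.82e-3) = 4.555e-6 F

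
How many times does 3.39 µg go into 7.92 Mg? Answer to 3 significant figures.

2340000000000

(7.92 × 10⁶) / (3.39 × 10⁻⁶) = 2.336 × 10¹²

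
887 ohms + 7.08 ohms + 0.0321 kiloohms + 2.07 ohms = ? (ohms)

928.25 ohms

In ohms:
  887 ohms → 887
  7.08 ohms → 7.08
  0.0321 kiloohms = 0.0321 × 10³ ohms = 32.1
  2.07 ohms → 2.07
Sum: 887 + 7.08 + 32.1 + 2.07 = 928.25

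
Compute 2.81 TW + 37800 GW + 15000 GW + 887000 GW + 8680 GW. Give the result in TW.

In TW:
  2.81 TW → 2.81
  37800 GW = 37800 × 10⁻³ TW = 37.8
  15000 GW = 15000 × 10⁻³ TW = 15
  887000 GW = 887000 × 10⁻³ TW = 887
  8680 GW = 8680 × 10⁻³ TW = 8.68
Sum: 2.81 + 37.8 + 15 + 887 + 8.68 = 951.29

951.29 TW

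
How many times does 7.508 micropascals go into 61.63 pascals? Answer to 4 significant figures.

8209000

(61.63) / (7.508e-6) = 8.2086e6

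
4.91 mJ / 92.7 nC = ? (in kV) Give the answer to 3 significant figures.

(4.91 × 10^-3) / (92.7 × 10^-9) = 0.052967 × 10^6 V

53.0 kV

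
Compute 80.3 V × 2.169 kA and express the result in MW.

0.1741707 MW

80.3 × 2.169 × 10³ = 174.1707 × 10³ W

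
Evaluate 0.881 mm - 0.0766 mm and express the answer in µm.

In µm:
  0.881 mm = 0.881 × 10^3 µm = 881
  0.0766 mm = 0.0766 × 10^3 µm = 76.6
Difference: 881 - 76.6 = 804.4

804.4 µm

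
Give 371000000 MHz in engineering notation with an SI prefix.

371 THz

= 371 × 10¹² Hz; 10¹² is tera.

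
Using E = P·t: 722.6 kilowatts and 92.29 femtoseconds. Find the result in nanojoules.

66.688754 nanojoules

722.6 × 10^3 × 92.29 × 10^-15 = 66688.754 × 10^-12 J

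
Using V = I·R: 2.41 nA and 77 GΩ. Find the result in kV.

2.41 × 10^-9 × 77 × 10^9 = 185.57 V

0.18557 kV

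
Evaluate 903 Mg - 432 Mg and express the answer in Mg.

In Mg:
  903 Mg → 903
  432 Mg → 432
Difference: 903 - 432 = 471

471 Mg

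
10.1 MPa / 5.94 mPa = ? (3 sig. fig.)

(10.1 × 10⁶) / (5.94 × 10⁻³) = 1.7 × 10⁹

1700000000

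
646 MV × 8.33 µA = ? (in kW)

646 × 10⁶ × 8.33 × 10⁻⁶ = 5381.18 W

5.38118 kW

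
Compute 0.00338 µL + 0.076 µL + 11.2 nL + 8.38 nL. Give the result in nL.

98.96 nL

In nL:
  0.00338 µL = 0.00338 × 10³ nL = 3.38
  0.076 µL = 0.076 × 10³ nL = 76
  11.2 nL → 11.2
  8.38 nL → 8.38
Sum: 3.38 + 76 + 11.2 + 8.38 = 98.96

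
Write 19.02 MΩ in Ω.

mega = 10^6, (no prefix) = 10^0; factor is 10^6.
19.02 × 10^6 = 19020000

19020000 Ω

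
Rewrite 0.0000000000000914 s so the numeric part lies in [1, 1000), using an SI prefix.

= 91.4 × 10⁻¹⁵ s; 10⁻¹⁵ is femto.

91.4 fs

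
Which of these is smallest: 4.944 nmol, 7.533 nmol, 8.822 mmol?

4.944 nmol

4.944 nmol = 0.000000004944 mol
7.533 nmol = 0.000000007533 mol
8.822 mmol = 0.008822 mol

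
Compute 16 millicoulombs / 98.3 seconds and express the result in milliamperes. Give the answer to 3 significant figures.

(16 × 10^-3) / (98.3) = 0.16277 × 10^-3 A

0.163 milliamperes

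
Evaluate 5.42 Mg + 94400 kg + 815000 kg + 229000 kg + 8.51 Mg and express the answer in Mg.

1152.33 Mg

In Mg:
  5.42 Mg → 5.42
  94400 kg = 94400 × 10⁻³ Mg = 94.4
  815000 kg = 815000 × 10⁻³ Mg = 815
  229000 kg = 229000 × 10⁻³ Mg = 229
  8.51 Mg → 8.51
Sum: 5.42 + 94.4 + 815 + 229 + 8.51 = 1152.33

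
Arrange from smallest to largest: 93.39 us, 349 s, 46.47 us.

46.47 us < 93.39 us < 349 s

93.39 us = 0.00009339 s
349 s = 349 s
46.47 us = 0.00004647 s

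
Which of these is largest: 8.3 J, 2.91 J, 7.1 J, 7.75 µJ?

8.3 J = 8.3 J
2.91 J = 2.91 J
7.1 J = 7.1 J
7.75 µJ = 0.00000775 J

8.3 J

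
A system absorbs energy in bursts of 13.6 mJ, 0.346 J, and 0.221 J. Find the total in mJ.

580.6 mJ

In mJ:
  13.6 mJ → 13.6
  0.346 J = 0.346 × 10^3 mJ = 346
  0.221 J = 0.221 × 10^3 mJ = 221
Sum: 13.6 + 346 + 221 = 580.6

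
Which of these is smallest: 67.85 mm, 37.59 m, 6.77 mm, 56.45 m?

67.85 mm = 0.06785 m
37.59 m = 37.59 m
6.77 mm = 0.00677 m
56.45 m = 56.45 m

6.77 mm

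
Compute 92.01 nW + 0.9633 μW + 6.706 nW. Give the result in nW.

1062.016 nW

In nW:
  92.01 nW → 92.01
  0.9633 μW = 0.9633e3 nW = 963.3
  6.706 nW → 6.706
Sum: 92.01 + 963.3 + 6.706 = 1062.016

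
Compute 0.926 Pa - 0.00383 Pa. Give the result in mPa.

922.17 mPa

In mPa:
  0.926 Pa = 0.926e3 mPa = 926
  0.00383 Pa = 0.00383e3 mPa = 3.83
Difference: 926 - 3.83 = 922.17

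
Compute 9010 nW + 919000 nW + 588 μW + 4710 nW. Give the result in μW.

In μW:
  9010 nW = 9010 × 10^-3 μW = 9.01
  919000 nW = 919000 × 10^-3 μW = 919
  588 μW → 588
  4710 nW = 4710 × 10^-3 μW = 4.71
Sum: 9.01 + 919 + 588 + 4.71 = 1520.72

1520.72 μW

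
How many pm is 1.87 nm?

nano = 10⁻⁹, pico = 10⁻¹²; factor is 10³.
1.87 × 10³ = 1870

1870 pm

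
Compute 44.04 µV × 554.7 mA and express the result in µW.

24.428988 µW

44.04 × 10⁻⁶ × 554.7 × 10⁻³ = 24428.988 × 10⁻⁹ W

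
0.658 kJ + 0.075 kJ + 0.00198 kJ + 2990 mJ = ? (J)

In J:
  0.658 kJ = 0.658e3 J = 658
  0.075 kJ = 0.075e3 J = 75
  0.00198 kJ = 0.00198e3 J = 1.98
  2990 mJ = 2990e-3 J = 2.99
Sum: 658 + 75 + 1.98 + 2.99 = 737.97

737.97 J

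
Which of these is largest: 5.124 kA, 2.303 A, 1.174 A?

5.124 kA

5.124 kA = 5124 A
2.303 A = 2.303 A
1.174 A = 1.174 A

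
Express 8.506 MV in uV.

mega = 1e6, micro = 1e-6; factor is 1e12.
8.506 × 1e12 = 8506000000000

8506000000000 uV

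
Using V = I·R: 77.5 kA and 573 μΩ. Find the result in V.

77.5e3 × 573e-6 = 44407.5e-3 V

44.4075 V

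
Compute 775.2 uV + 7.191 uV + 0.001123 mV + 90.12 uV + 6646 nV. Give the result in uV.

In uV:
  775.2 uV → 775.2
  7.191 uV → 7.191
  0.001123 mV = 0.001123 × 10³ uV = 1.123
  90.12 uV → 90.12
  6646 nV = 6646 × 10⁻³ uV = 6.646
Sum: 775.2 + 7.191 + 1.123 + 90.12 + 6.646 = 880.28

880.28 uV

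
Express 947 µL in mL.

0.947 mL

micro = 10^-6, milli = 10^-3; factor is 10^-3.
947 × 10^-3 = 0.947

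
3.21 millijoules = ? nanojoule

milli = 1e-3, nano = 1e-9; factor is 1e6.
3.21 × 1e6 = 3210000

3210000 nanojoules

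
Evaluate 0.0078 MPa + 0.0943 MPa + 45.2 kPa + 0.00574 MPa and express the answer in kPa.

In kPa:
  0.0078 MPa = 0.0078 × 10³ kPa = 7.8
  0.0943 MPa = 0.0943 × 10³ kPa = 94.3
  45.2 kPa → 45.2
  0.00574 MPa = 0.00574 × 10³ kPa = 5.74
Sum: 7.8 + 94.3 + 45.2 + 5.74 = 153.04

153.04 kPa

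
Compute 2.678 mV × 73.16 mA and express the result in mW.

0.19592248 mW

2.678 × 10⁻³ × 73.16 × 10⁻³ = 195.92248 × 10⁻⁶ W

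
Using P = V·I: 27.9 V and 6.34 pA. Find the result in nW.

0.176886 nW

27.9 × 6.34e-12 = 176.886e-12 W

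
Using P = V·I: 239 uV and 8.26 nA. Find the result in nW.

239 × 10^-6 × 8.26 × 10^-9 = 1974.14 × 10^-15 W

0.00197414 nW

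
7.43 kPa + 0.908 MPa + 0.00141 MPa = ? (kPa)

916.84 kPa

In kPa:
  7.43 kPa → 7.43
  0.908 MPa = 0.908 × 10³ kPa = 908
  0.00141 MPa = 0.00141 × 10³ kPa = 1.41
Sum: 7.43 + 908 + 1.41 = 916.84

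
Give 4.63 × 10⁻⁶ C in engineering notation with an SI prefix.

= 4.63 × 10⁻⁶ C; 10⁻⁶ is micro.

4.63 μC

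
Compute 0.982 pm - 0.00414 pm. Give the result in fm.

In fm:
  0.982 pm = 0.982 × 10³ fm = 982
  0.00414 pm = 0.00414 × 10³ fm = 4.14
Difference: 982 - 4.14 = 977.86

977.86 fm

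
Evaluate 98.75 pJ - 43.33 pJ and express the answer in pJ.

55.42 pJ

In pJ:
  98.75 pJ → 98.75
  43.33 pJ → 43.33
Difference: 98.75 - 43.33 = 55.42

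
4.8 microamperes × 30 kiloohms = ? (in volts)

4.8e-6 × 30e3 = 144e-3 V

0.144 volts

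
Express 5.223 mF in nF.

5223000 nF

milli = 10⁻³, nano = 10⁻⁹; factor is 10⁶.
5.223 × 10⁶ = 5223000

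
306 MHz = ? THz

0.000306 THz

mega = 10^6, tera = 10^12; factor is 10^-6.
306 × 10^-6 = 0.000306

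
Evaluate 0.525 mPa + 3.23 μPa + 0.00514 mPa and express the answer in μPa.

In μPa:
  0.525 mPa = 0.525 × 10³ μPa = 525
  3.23 μPa → 3.23
  0.00514 mPa = 0.00514 × 10³ μPa = 5.14
Sum: 525 + 3.23 + 5.14 = 533.37

533.37 μPa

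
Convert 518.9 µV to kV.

micro = 10^-6, kilo = 10^3; factor is 10^-9.
518.9 × 10^-9 = 0.0000005189

0.0000005189 kV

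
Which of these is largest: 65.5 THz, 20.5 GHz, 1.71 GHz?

65.5 THz = 65500000000000 Hz
20.5 GHz = 20500000000 Hz
1.71 GHz = 1710000000 Hz

65.5 THz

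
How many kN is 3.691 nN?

nano = 10⁻⁹, kilo = 10³; factor is 10⁻¹².
3.691 × 10⁻¹² = 0.000000000003691

0.000000000003691 kN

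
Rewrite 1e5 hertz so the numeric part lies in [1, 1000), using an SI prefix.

= 100e3 hertz; 1e3 is kilo.

100 kilohertz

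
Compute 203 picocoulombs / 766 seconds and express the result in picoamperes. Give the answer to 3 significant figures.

0.265 picoamperes

(203 × 10⁻¹²) / (766) = 0.26501 × 10⁻¹² A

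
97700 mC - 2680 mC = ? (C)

In C:
  97700 mC = 97700 × 10^-3 C = 97.7
  2680 mC = 2680 × 10^-3 C = 2.68
Difference: 97.7 - 2.68 = 95.02

95.02 C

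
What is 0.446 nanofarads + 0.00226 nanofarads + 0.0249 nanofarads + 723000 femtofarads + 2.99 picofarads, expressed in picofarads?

1199.15 picofarads

In picofarads:
  0.446 nanofarads = 0.446 × 10^3 picofarads = 446
  0.00226 nanofarads = 0.00226 × 10^3 picofarads = 2.26
  0.0249 nanofarads = 0.0249 × 10^3 picofarads = 24.9
  723000 femtofarads = 723000 × 10^-3 picofarads = 723
  2.99 picofarads → 2.99
Sum: 446 + 2.26 + 24.9 + 723 + 2.99 = 1199.15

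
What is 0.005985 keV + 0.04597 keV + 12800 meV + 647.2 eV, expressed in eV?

In eV:
  0.005985 keV = 0.005985 × 10^3 eV = 5.985
  0.04597 keV = 0.04597 × 10^3 eV = 45.97
  12800 meV = 12800 × 10^-3 eV = 12.8
  647.2 eV → 647.2
Sum: 5.985 + 45.97 + 12.8 + 647.2 = 711.955

711.955 eV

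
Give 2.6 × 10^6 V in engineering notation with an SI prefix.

= 2.6 × 10^6 V; 10^6 is mega.

2.6 MV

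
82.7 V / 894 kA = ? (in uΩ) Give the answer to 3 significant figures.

(82.7) / (894 × 10³) = 0.092506 × 10⁻³ Ω

92.5 uΩ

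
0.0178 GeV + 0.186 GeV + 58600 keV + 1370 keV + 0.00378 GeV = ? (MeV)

In MeV:
  0.0178 GeV = 0.0178 × 10^3 MeV = 17.8
  0.186 GeV = 0.186 × 10^3 MeV = 186
  58600 keV = 58600 × 10^-3 MeV = 58.6
  1370 keV = 1370 × 10^-3 MeV = 1.37
  0.00378 GeV = 0.00378 × 10^3 MeV = 3.78
Sum: 17.8 + 186 + 58.6 + 1.37 + 3.78 = 267.55

267.55 MeV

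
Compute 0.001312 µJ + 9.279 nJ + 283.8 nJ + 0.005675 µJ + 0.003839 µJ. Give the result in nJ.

303.905 nJ

In nJ:
  0.001312 µJ = 0.001312e3 nJ = 1.312
  9.279 nJ → 9.279
  283.8 nJ → 283.8
  0.005675 µJ = 0.005675e3 nJ = 5.675
  0.003839 µJ = 0.003839e3 nJ = 3.839
Sum: 1.312 + 9.279 + 283.8 + 5.675 + 3.839 = 303.905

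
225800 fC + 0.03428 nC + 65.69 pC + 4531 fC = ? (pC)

In pC:
  225800 fC = 225800 × 10^-3 pC = 225.8
  0.03428 nC = 0.03428 × 10^3 pC = 34.28
  65.69 pC → 65.69
  4531 fC = 4531 × 10^-3 pC = 4.531
Sum: 225.8 + 34.28 + 65.69 + 4.531 = 330.301

330.301 pC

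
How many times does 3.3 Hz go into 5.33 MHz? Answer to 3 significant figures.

(5.33 × 10⁶) / (3.3) = 1.615 × 10⁶

1620000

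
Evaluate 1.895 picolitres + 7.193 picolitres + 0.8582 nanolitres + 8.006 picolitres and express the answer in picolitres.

In picolitres:
  1.895 picolitres → 1.895
  7.193 picolitres → 7.193
  0.8582 nanolitres = 0.8582 × 10³ picolitres = 858.2
  8.006 picolitres → 8.006
Sum: 1.895 + 7.193 + 858.2 + 8.006 = 875.294

875.294 picolitres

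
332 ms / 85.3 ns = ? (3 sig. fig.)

3890000

(332 × 10^-3) / (85.3 × 10^-9) = 3.892 × 10^6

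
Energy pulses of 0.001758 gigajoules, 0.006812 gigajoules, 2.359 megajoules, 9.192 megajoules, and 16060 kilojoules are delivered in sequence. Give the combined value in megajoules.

In megajoules:
  0.001758 gigajoules = 0.001758e3 megajoules = 1.758
  0.006812 gigajoules = 0.006812e3 megajoules = 6.812
  2.359 megajoules → 2.359
  9.192 megajoules → 9.192
  16060 kilojoules = 16060e-3 megajoules = 16.06
Sum: 1.758 + 6.812 + 2.359 + 9.192 + 16.06 = 36.181

36.181 megajoules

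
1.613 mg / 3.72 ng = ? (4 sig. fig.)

433600

(1.613 × 10⁻³) / (3.72 × 10⁻⁹) = 0.4336 × 10⁶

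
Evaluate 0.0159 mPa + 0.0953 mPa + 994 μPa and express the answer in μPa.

1105.2 μPa

In μPa:
  0.0159 mPa = 0.0159 × 10^3 μPa = 15.9
  0.0953 mPa = 0.0953 × 10^3 μPa = 95.3
  994 μPa → 994
Sum: 15.9 + 95.3 + 994 = 1105.2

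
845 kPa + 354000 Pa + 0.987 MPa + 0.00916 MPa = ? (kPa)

In kPa:
  845 kPa → 845
  354000 Pa = 354000 × 10^-3 kPa = 354
  0.987 MPa = 0.987 × 10^3 kPa = 987
  0.00916 MPa = 0.00916 × 10^3 kPa = 9.16
Sum: 845 + 354 + 987 + 9.16 = 2195.16

2195.16 kPa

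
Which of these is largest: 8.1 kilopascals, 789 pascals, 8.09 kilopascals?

8.1 kilopascals

8.1 kilopascals = 8100 pascals
789 pascals = 789 pascals
8.09 kilopascals = 8090 pascals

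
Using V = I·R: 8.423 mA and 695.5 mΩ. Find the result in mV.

5.8581965 mV

8.423 × 10⁻³ × 695.5 × 10⁻³ = 5858.1965 × 10⁻⁶ V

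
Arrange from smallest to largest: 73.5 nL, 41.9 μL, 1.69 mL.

73.5 nL < 41.9 μL < 1.69 mL

73.5 nL = 0.0000000735 L
41.9 μL = 0.0000419 L
1.69 mL = 0.00169 L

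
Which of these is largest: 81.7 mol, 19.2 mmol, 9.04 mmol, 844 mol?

844 mol

81.7 mol = 81.7 mol
19.2 mmol = 0.0192 mol
9.04 mmol = 0.00904 mol
844 mol = 844 mol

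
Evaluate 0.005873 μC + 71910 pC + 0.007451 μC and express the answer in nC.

85.234 nC

In nC:
  0.005873 μC = 0.005873 × 10³ nC = 5.873
  71910 pC = 71910 × 10⁻³ nC = 71.91
  0.007451 μC = 0.007451 × 10³ nC = 7.451
Sum: 5.873 + 71.91 + 7.451 = 85.234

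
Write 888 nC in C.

nano = 10⁻⁹, (no prefix) = 10⁰; factor is 10⁻⁹.
888 × 10⁻⁹ = 0.000000888

0.000000888 C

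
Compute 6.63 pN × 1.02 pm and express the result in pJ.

0.0000000000067626 pJ

6.63e-12 × 1.02e-12 = 6.7626e-24 J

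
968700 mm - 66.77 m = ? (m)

901.93 m

In m:
  968700 mm = 968700e-3 m = 968.7
  66.77 m → 66.77
Difference: 968.7 - 66.77 = 901.93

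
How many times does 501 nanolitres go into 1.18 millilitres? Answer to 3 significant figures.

2360

(1.18 × 10^-3) / (501 × 10^-9) = 0.002355 × 10^6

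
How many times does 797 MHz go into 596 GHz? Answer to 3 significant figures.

748

(596 × 10^9) / (797 × 10^6) = 0.7478 × 10^3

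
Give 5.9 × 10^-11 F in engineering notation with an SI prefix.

= 59 × 10^-12 F; 10^-12 is pico.

59 pF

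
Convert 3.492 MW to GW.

mega = 10⁶, giga = 10⁹; factor is 10⁻³.
3.492 × 10⁻³ = 0.003492

0.003492 GW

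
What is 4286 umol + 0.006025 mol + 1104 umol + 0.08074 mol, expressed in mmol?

92.155 mmol

In mmol:
  4286 umol = 4286e-3 mmol = 4.286
  0.006025 mol = 0.006025e3 mmol = 6.025
  1104 umol = 1104e-3 mmol = 1.104
  0.08074 mol = 0.08074e3 mmol = 80.74
Sum: 4.286 + 6.025 + 1.104 + 80.74 = 92.155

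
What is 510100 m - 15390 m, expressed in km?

In km:
  510100 m = 510100e-3 km = 510.1
  15390 m = 15390e-3 km = 15.39
Difference: 510.1 - 15.39 = 494.71

494.71 km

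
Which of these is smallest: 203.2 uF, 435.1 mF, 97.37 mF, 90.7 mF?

203.2 uF = 0.0002032 F
435.1 mF = 0.4351 F
97.37 mF = 0.09737 F
90.7 mF = 0.0907 F

203.2 uF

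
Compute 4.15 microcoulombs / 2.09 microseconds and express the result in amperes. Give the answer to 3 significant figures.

(4.15 × 10^-6) / (2.09 × 10^-6) = 1.9856 A

1.99 amperes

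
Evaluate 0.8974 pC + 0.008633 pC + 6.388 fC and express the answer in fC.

In fC:
  0.8974 pC = 0.8974 × 10^3 fC = 897.4
  0.008633 pC = 0.008633 × 10^3 fC = 8.633
  6.388 fC → 6.388
Sum: 897.4 + 8.633 + 6.388 = 912.421

912.421 fC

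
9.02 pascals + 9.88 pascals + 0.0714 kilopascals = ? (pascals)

90.3 pascals

In pascals:
  9.02 pascals → 9.02
  9.88 pascals → 9.88
  0.0714 kilopascals = 0.0714 × 10³ pascals = 71.4
Sum: 9.02 + 9.88 + 71.4 = 90.3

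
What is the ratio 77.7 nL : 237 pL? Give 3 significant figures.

328

(77.7 × 10⁻⁹) / (237 × 10⁻¹²) = 0.3278 × 10³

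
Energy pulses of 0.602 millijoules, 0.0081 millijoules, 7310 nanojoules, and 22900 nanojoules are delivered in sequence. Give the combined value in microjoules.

640.31 microjoules

In microjoules:
  0.602 millijoules = 0.602 × 10³ microjoules = 602
  0.0081 millijoules = 0.0081 × 10³ microjoules = 8.1
  7310 nanojoules = 7310 × 10⁻³ microjoules = 7.31
  22900 nanojoules = 22900 × 10⁻³ microjoules = 22.9
Sum: 602 + 8.1 + 7.31 + 22.9 = 640.31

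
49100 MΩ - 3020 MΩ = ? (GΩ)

46.08 GΩ

In GΩ:
  49100 MΩ = 49100e-3 GΩ = 49.1
  3020 MΩ = 3020e-3 GΩ = 3.02
Difference: 49.1 - 3.02 = 46.08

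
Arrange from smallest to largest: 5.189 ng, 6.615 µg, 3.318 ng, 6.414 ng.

3.318 ng < 5.189 ng < 6.414 ng < 6.615 µg

5.189 ng = 0.000000005189 g
6.615 µg = 0.000006615 g
3.318 ng = 0.000000003318 g
6.414 ng = 0.000000006414 g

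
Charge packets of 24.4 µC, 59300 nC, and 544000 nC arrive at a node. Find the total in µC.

627.7 µC

In µC:
  24.4 µC → 24.4
  59300 nC = 59300e-3 µC = 59.3
  544000 nC = 544000e-3 µC = 544
Sum: 24.4 + 59.3 + 544 = 627.7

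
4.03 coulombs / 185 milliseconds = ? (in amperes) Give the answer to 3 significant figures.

(4.03) / (185 × 10⁻³) = 0.021784 × 10³ A

21.8 amperes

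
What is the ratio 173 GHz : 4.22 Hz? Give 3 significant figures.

41000000000

(173 × 10⁹) / (4.22) = 41 × 10⁹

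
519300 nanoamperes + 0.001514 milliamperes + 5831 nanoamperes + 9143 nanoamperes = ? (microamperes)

In microamperes:
  519300 nanoamperes = 519300e-3 microamperes = 519.3
  0.001514 milliamperes = 0.001514e3 microamperes = 1.514
  5831 nanoamperes = 5831e-3 microamperes = 5.831
  9143 nanoamperes = 9143e-3 microamperes = 9.143
Sum: 519.3 + 1.514 + 5.831 + 9.143 = 535.788

535.788 microamperes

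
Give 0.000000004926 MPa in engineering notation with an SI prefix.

4.926 mPa

= 4.926e-3 Pa; 1e-3 is milli.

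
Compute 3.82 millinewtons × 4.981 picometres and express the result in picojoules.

0.01902742 picojoules

3.82 × 10⁻³ × 4.981 × 10⁻¹² = 19.02742 × 10⁻¹⁵ J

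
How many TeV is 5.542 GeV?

giga = 1e9, tera = 1e12; factor is 1e-3.
5.542 × 1e-3 = 0.005542

0.005542 TeV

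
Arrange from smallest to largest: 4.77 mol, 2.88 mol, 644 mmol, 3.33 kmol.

644 mmol < 2.88 mol < 4.77 mol < 3.33 kmol

4.77 mol = 4.77 mol
2.88 mol = 2.88 mol
644 mmol = 0.644 mol
3.33 kmol = 3330 mol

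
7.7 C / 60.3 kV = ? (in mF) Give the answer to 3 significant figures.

(7.7) / (60.3e3) = 0.12769e-3 F

0.128 mF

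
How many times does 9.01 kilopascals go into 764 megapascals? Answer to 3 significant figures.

84800

(764e6) / (9.01e3) = 84.79e3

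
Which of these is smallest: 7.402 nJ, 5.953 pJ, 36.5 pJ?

5.953 pJ

7.402 nJ = 0.000000007402 J
5.953 pJ = 0.000000000005953 J
36.5 pJ = 0.0000000000365 J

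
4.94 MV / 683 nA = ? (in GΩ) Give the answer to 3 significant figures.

(4.94 × 10⁶) / (683 × 10⁻⁹) = 0.0072328 × 10¹⁵ Ω

7230 GΩ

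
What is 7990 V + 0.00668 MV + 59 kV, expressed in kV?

In kV:
  7990 V = 7990e-3 kV = 7.99
  0.00668 MV = 0.00668e3 kV = 6.68
  59 kV → 59
Sum: 7.99 + 6.68 + 59 = 73.67

73.67 kV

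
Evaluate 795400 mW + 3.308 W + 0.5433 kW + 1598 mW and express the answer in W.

1343.606 W

In W:
  795400 mW = 795400 × 10⁻³ W = 795.4
  3.308 W → 3.308
  0.5433 kW = 0.5433 × 10³ W = 543.3
  1598 mW = 1598 × 10⁻³ W = 1.598
Sum: 795.4 + 3.308 + 543.3 + 1.598 = 1343.606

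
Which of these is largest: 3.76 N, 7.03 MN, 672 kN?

3.76 N = 3.76 N
7.03 MN = 7030000 N
672 kN = 672000 N

7.03 MN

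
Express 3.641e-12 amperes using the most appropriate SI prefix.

= 3.641e-12 amperes; 1e-12 is pico.

3.641 picoamperes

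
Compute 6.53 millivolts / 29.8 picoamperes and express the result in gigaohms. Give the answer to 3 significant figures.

(6.53 × 10⁻³) / (29.8 × 10⁻¹²) = 0.21913 × 10⁹ Ω

0.219 gigaohms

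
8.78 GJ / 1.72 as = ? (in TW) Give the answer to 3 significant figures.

(8.78 × 10⁹) / (1.72 × 10⁻¹⁸) = 5.1047 × 10²⁷ W

5100000000000000 TW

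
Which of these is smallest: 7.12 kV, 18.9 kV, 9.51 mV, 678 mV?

7.12 kV = 7120 V
18.9 kV = 18900 V
9.51 mV = 0.00951 V
678 mV = 0.678 V

9.51 mV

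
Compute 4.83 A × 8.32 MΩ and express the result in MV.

40.1856 MV

4.83 × 8.32 × 10^6 = 40.1856 × 10^6 V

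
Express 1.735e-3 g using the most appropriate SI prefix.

= 1.735e-3 g; 1e-3 is milli.

1.735 mg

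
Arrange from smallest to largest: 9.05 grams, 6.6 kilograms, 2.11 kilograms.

9.05 grams < 2.11 kilograms < 6.6 kilograms

9.05 grams = 9.05 grams
6.6 kilograms = 6600 grams
2.11 kilograms = 2110 grams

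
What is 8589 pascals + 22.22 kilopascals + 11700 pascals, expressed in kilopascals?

In kilopascals:
  8589 pascals = 8589e-3 kilopascals = 8.589
  22.22 kilopascals → 22.22
  11700 pascals = 11700e-3 kilopascals = 11.7
Sum: 8.589 + 22.22 + 11.7 = 42.509

42.509 kilopascals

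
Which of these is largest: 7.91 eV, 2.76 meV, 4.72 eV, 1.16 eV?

7.91 eV

7.91 eV = 7.91 eV
2.76 meV = 0.00276 eV
4.72 eV = 4.72 eV
1.16 eV = 1.16 eV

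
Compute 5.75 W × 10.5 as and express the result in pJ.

0.000060375 pJ

5.75 × 10.5 × 10^-18 = 60.375 × 10^-18 J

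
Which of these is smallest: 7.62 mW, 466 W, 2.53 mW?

7.62 mW = 0.00762 W
466 W = 466 W
2.53 mW = 0.00253 W

2.53 mW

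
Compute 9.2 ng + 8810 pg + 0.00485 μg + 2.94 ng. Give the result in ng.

25.8 ng

In ng:
  9.2 ng → 9.2
  8810 pg = 8810 × 10⁻³ ng = 8.81
  0.00485 μg = 0.00485 × 10³ ng = 4.85
  2.94 ng → 2.94
Sum: 9.2 + 8.81 + 4.85 + 2.94 = 25.8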